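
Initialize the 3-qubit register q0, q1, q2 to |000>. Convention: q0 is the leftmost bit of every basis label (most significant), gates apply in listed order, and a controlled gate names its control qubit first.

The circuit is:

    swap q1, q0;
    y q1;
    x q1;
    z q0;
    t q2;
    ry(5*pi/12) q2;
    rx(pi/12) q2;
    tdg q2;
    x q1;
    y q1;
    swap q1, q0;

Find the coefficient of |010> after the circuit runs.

The final state's coefficient on |010> equals 0.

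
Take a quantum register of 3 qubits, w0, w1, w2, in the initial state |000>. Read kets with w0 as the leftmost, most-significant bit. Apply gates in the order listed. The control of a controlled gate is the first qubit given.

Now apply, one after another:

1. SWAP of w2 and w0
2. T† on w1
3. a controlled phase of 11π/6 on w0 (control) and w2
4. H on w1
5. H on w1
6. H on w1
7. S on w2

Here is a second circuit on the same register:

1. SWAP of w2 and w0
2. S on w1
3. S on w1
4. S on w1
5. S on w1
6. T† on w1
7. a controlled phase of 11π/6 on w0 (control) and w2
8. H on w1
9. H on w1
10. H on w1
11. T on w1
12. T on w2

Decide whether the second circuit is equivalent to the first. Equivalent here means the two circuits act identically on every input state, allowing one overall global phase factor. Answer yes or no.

No: there is an input state on which the two circuits produce genuinely different outputs (not merely differing by a phase).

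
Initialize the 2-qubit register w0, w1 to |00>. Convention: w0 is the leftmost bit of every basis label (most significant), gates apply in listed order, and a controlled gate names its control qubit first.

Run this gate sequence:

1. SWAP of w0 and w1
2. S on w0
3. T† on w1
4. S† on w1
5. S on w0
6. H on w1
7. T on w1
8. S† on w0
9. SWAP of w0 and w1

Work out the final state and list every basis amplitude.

The resulting statevector has amplitude sqrt(2)/2 on |00>, 0 on |01>, sqrt(2)*exp(I*pi/4)/2 on |10>, 0 on |11>.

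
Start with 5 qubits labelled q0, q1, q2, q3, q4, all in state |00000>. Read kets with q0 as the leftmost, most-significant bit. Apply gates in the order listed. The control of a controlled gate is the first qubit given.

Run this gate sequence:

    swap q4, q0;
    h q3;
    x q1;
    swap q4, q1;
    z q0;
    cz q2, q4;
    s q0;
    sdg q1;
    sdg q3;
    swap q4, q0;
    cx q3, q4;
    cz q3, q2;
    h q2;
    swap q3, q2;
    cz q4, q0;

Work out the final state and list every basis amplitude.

After the circuit, the state carries amplitude 1/2 on |10000>, 1/2 on |10010>, I/2 on |10101>, I/2 on |10111>, and 0 on every other basis state.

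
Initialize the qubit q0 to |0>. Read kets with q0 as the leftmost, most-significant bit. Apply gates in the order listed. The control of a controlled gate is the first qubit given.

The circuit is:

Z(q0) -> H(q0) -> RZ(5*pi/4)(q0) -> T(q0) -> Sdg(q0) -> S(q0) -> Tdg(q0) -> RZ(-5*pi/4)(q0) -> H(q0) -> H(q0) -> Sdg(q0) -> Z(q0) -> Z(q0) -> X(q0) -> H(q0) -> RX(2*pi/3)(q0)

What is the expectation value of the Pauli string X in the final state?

The observable X averages to 0. Key observation: steps 2-9 multiply out to the identity, so the circuit reduces to the remaining gates.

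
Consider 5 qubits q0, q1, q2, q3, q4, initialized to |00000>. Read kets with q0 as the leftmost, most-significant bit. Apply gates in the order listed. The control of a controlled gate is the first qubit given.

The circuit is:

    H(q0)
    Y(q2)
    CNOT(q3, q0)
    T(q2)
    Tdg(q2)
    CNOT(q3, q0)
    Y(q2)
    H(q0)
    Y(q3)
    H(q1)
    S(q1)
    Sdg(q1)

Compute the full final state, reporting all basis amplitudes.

The final amplitudes are sqrt(2)*I/2 on |00010>, sqrt(2)*I/2 on |01010>, and 0 on every other basis state. Key observation: the block from step 1 through step 8 cancels to the identity and can be dropped.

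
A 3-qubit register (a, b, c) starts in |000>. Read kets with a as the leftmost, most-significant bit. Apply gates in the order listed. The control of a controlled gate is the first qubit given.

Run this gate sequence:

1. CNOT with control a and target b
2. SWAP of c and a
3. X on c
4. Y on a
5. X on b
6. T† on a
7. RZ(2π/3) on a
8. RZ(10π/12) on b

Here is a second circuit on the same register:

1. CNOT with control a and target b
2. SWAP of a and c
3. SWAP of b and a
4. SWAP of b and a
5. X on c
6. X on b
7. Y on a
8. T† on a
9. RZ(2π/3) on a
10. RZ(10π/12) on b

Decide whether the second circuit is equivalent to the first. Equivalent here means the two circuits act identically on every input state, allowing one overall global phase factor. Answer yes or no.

Yes, they are equivalent — the unitaries differ by at most a global phase.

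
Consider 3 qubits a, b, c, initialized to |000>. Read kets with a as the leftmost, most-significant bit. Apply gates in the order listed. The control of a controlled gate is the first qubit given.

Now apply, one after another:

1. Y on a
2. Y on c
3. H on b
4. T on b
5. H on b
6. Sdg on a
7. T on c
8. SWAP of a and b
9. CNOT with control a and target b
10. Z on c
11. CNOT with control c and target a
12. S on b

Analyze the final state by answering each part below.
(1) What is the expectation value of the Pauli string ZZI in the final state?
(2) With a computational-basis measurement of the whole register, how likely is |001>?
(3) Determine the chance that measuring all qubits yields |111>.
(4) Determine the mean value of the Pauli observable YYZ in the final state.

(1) The observable ZZI averages to 1.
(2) The probability of measuring |001> is 1/2 - sqrt(2)/4.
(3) A full measurement returns |111> with probability sqrt(2)/4 + 1/2.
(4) In the final state, YYZ has expectation -sqrt(2)/2.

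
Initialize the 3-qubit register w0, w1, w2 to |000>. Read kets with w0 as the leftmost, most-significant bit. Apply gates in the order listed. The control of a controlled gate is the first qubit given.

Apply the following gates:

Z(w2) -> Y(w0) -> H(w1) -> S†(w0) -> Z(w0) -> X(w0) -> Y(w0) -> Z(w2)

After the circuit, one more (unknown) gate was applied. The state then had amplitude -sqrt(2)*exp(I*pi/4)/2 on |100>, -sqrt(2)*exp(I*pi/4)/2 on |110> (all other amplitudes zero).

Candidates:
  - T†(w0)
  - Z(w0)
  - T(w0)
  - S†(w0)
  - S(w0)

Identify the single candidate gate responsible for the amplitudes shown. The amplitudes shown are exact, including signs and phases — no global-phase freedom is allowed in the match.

The unique candidate consistent with the amplitudes is T†(w0).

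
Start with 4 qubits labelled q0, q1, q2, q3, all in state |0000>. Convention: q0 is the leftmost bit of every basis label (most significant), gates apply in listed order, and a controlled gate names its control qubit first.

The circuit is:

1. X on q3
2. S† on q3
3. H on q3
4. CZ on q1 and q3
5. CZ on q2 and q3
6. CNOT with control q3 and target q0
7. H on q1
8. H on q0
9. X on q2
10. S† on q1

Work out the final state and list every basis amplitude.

The resulting statevector has amplitude 0 on |0000>, 0 on |0001>, -sqrt(2)*I/4 on |0010>, sqrt(2)*I/4 on |0011>, 0 on |0100>, 0 on |0101>, -sqrt(2)/4 on |0110>, sqrt(2)/4 on |0111>, 0 on |1000>, 0 on |1001>, -sqrt(2)*I/4 on |1010>, -sqrt(2)*I/4 on |1011>, 0 on |1100>, 0 on |1101>, -sqrt(2)/4 on |1110>, -sqrt(2)/4 on |1111>.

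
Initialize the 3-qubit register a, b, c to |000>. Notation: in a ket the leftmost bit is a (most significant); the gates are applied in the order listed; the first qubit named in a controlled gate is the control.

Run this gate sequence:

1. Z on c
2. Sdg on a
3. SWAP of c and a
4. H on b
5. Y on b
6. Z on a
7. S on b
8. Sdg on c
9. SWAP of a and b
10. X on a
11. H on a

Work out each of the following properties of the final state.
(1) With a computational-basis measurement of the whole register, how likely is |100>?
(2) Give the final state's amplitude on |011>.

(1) Outcome |100> occurs with probability 1/2.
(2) The amplitude on |011> is 0.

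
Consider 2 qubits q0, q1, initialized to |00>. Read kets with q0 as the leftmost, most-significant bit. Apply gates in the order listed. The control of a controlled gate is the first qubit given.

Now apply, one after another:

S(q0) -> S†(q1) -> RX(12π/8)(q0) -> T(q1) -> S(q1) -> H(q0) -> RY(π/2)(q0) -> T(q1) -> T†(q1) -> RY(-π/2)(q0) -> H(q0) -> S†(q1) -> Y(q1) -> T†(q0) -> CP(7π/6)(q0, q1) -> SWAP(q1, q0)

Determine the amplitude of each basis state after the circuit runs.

The resulting statevector has amplitude 0 on |00>, 0 on |01>, -sqrt(2)*I/2 on |10>, sqrt(2)*exp(11*I*pi/12)/2 on |11>. Key observation: steps 5-12 multiply out to the identity, so the circuit reduces to the remaining gates.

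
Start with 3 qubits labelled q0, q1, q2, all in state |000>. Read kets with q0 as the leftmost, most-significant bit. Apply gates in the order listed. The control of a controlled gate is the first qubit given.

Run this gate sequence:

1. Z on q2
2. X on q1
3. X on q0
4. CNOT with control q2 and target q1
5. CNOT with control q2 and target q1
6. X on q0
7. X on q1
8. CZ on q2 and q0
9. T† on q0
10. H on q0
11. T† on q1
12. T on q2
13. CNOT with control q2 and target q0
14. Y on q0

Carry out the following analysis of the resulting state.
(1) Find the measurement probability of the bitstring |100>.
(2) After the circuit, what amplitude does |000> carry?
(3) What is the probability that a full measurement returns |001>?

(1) A full measurement returns |100> with probability 1/2. Key observation: steps 2-7 multiply out to the identity, so the circuit reduces to the remaining gates.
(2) The final state's coefficient on |000> equals -sqrt(2)*I/2.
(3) Outcome |001> occurs with probability 0.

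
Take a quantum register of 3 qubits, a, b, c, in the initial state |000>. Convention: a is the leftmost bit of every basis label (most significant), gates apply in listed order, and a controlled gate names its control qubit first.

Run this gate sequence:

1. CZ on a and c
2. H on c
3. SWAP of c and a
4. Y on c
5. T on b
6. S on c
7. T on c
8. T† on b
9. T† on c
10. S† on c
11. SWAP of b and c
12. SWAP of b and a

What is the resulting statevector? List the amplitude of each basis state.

The final amplitudes are sqrt(2)*I/2 on |100>, sqrt(2)*I/2 on |110>, and 0 on every other basis state.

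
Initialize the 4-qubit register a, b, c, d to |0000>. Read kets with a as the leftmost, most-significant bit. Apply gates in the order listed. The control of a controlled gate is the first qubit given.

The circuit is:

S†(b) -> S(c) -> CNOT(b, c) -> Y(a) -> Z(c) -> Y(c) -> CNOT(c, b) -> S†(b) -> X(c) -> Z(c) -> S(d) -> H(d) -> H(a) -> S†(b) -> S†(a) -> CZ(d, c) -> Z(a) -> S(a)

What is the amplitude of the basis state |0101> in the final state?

|0101> carries amplitude 1/2 in the final state.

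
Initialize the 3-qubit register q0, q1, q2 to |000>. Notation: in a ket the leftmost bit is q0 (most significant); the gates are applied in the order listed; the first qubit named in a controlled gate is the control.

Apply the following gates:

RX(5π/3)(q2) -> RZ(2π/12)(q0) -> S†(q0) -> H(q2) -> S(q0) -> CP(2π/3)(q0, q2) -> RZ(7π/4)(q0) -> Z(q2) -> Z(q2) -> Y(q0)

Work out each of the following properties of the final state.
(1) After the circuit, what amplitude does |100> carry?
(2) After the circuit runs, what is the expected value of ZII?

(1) The amplitude on |100> is (-sqrt(2) + sqrt(6)*I)*exp(I*pi/24)/4.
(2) The observable ZII averages to -1.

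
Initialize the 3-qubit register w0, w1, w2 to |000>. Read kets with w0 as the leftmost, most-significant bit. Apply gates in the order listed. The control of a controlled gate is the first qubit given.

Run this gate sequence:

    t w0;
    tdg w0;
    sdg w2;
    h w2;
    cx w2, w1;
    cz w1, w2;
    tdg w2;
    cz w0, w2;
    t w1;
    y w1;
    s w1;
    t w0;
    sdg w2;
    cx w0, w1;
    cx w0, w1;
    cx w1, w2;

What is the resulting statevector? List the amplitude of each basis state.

After the circuit, the state carries amplitude sqrt(2)/2 on |001>, -sqrt(2)/2 on |011>, and 0 on every other basis state.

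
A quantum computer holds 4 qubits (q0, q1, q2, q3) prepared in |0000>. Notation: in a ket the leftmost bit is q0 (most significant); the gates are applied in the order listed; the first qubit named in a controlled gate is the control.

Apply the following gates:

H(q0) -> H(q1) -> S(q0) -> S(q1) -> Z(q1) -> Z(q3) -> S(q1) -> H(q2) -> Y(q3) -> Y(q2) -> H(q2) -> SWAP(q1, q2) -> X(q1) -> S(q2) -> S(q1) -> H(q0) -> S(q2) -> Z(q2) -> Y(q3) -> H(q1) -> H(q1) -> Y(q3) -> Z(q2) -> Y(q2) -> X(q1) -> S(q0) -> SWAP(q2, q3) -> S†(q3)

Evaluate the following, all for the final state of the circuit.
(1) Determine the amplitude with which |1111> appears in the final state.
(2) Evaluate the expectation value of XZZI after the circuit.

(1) The amplitude on |1111> is sqrt(2)*(1 + I)/4. Key observation: the block from step 18 through step 23 cancels to the identity and can be dropped.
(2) The expectation value of XZZI is 1.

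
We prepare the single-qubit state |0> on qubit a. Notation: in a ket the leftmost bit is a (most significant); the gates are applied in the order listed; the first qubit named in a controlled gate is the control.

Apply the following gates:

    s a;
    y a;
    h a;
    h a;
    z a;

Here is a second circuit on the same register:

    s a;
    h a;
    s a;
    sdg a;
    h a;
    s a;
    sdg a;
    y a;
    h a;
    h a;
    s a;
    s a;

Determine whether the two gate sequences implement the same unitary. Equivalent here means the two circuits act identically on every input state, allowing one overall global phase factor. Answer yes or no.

Yes — the two circuits implement the same unitary up to a global phase.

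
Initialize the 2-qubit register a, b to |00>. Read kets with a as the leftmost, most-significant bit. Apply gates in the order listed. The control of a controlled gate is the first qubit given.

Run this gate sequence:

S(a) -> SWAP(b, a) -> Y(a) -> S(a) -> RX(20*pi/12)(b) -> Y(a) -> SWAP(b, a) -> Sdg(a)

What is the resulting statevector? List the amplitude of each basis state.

After the circuit, the state carries amplitude -sqrt(3)*I/2 on |00>, 0 on |01>, -I/2 on |10>, 0 on |11>.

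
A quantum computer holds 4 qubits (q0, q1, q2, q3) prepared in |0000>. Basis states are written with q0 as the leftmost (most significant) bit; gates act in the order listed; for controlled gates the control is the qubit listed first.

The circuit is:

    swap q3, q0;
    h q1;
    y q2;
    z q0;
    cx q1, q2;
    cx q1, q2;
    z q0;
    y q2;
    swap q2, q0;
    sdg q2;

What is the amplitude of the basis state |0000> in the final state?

|0000> carries amplitude sqrt(2)/2 in the final state.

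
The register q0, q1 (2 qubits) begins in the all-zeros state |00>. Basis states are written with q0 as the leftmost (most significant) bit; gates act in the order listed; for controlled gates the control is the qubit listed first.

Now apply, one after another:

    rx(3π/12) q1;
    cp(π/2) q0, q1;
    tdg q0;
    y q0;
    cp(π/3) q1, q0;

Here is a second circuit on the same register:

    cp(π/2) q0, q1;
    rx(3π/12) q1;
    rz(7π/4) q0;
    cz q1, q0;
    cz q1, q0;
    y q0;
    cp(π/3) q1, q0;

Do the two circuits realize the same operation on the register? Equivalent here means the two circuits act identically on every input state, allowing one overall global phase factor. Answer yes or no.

No: there is an input state on which the two circuits produce genuinely different outputs (not merely differing by a phase).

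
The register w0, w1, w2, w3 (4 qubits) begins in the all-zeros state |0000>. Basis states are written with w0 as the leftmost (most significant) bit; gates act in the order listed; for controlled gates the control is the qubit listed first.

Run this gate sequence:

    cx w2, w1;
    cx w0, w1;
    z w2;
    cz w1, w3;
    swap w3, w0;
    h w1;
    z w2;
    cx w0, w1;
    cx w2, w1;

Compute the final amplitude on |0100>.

|0100> carries amplitude sqrt(2)/2 in the final state.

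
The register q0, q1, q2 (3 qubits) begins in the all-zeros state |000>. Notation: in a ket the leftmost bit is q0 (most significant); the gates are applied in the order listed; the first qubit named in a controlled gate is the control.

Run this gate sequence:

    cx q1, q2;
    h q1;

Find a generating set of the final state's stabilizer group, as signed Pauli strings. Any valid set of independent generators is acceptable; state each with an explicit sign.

The final state is stabilized by the group generated by +IXI, +ZII, +IIZ; other independent generating sets are equally valid.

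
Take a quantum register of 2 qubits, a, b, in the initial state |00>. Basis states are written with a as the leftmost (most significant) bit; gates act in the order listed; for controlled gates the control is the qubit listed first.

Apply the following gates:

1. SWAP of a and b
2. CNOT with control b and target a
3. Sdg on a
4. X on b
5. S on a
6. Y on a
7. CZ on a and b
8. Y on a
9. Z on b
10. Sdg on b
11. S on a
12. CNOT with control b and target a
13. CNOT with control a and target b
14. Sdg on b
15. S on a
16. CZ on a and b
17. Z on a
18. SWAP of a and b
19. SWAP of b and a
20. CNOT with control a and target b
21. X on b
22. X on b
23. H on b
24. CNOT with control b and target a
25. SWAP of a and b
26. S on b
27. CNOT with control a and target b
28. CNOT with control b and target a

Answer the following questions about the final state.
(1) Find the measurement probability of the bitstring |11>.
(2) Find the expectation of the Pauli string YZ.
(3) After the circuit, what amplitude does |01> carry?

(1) The probability of measuring |11> is 1/2. Key observation: gates 21-22 undo each other exactly, leaving only the rest of the circuit to track.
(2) The expectation value of YZ is 1.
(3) The final state's coefficient on |01> equals sqrt(2)/2.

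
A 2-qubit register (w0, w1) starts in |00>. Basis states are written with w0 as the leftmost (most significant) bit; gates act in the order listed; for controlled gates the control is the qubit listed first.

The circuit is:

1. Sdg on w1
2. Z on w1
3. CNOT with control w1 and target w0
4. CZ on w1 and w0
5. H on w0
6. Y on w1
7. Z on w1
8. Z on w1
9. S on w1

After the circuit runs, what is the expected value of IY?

In the final state, IY has expectation 0.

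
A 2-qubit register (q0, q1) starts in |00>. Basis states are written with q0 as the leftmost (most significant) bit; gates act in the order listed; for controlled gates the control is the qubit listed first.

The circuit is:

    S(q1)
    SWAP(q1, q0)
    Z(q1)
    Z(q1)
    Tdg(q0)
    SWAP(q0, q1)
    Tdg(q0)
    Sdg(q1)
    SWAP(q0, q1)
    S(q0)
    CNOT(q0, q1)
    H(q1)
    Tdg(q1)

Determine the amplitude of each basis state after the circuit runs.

The resulting statevector has amplitude sqrt(2)/2 on |00>, -sqrt(2)*exp(3*I*pi/4)/2 on |01>, 0 on |10>, 0 on |11>.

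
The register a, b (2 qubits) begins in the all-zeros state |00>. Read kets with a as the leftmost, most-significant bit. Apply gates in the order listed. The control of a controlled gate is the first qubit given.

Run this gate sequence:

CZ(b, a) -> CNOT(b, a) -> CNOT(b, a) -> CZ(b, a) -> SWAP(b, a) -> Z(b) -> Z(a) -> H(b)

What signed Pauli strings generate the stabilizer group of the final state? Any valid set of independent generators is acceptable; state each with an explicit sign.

One valid set of independent stabilizer generators is +IX, +ZI (any independent generating set of the same group is equally correct). Key observation: the block from step 1 through step 4 cancels to the identity and can be dropped.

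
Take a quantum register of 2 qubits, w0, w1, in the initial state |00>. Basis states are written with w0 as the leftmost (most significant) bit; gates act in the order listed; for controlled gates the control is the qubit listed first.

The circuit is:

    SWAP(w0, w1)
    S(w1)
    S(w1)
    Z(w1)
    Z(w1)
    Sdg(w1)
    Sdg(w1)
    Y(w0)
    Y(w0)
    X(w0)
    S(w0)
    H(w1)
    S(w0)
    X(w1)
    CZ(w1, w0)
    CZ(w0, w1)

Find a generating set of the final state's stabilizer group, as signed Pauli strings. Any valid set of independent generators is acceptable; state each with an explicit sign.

The stabilizer group can be generated by +IX, -ZI, among other valid generating sets. Key observation: gates 2-7 undo each other exactly, leaving only the rest of the circuit to track.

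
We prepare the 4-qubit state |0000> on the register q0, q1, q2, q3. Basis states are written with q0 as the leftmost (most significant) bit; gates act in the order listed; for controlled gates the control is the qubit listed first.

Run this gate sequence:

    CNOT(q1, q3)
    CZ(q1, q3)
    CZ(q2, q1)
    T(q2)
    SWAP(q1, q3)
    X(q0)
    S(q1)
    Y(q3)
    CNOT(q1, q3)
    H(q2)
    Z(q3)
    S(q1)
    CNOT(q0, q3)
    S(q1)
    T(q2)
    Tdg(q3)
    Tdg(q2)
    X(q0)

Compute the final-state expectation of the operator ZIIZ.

The observable ZIIZ averages to 1.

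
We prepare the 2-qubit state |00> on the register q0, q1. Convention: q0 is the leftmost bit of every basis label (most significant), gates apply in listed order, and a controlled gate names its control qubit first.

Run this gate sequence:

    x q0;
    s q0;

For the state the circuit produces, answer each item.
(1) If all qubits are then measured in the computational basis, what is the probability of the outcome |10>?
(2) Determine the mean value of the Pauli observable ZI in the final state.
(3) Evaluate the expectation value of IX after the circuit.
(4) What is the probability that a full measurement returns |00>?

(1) Outcome |10> occurs with probability 1.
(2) The expectation value of ZI is -1.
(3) The expectation value of IX is 0.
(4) Outcome |00> occurs with probability 0.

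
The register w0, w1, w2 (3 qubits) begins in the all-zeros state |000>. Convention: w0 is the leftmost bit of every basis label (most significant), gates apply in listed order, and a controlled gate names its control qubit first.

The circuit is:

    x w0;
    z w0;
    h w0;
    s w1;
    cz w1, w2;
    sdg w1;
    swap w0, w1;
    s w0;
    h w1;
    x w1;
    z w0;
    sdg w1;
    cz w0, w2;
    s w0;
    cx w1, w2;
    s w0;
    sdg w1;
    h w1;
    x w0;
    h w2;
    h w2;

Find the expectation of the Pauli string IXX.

The expectation value of IXX is 0.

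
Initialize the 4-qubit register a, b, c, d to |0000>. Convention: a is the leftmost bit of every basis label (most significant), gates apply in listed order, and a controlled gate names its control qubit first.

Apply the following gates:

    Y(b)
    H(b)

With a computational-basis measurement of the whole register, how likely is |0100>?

Outcome |0100> occurs with probability 1/2.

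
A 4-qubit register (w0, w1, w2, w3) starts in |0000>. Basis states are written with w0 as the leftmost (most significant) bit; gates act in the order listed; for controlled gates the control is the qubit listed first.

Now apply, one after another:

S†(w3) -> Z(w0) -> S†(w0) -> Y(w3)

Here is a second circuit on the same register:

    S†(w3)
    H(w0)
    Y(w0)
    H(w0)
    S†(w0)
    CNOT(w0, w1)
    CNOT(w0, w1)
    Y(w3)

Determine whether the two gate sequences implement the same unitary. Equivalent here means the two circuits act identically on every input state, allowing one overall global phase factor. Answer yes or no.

No: there is an input state on which the two circuits produce genuinely different outputs (not merely differing by a phase).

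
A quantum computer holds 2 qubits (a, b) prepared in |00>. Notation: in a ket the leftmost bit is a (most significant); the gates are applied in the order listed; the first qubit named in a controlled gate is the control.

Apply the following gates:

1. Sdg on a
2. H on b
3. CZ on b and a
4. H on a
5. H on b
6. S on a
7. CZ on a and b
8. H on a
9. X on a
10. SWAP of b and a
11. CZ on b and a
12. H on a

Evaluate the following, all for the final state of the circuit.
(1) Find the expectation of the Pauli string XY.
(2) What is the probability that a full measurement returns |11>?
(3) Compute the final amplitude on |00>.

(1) In the final state, XY has expectation 1.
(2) A full measurement returns |11> with probability 1/4.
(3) The amplitude on |00> is sqrt(2)*(1 - I)/4.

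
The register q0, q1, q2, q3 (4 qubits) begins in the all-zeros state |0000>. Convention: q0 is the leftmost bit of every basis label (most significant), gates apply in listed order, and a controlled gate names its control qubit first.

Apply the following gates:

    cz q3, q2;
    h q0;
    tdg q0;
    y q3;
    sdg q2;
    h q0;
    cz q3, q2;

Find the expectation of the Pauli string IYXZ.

In the final state, IYXZ has expectation 0.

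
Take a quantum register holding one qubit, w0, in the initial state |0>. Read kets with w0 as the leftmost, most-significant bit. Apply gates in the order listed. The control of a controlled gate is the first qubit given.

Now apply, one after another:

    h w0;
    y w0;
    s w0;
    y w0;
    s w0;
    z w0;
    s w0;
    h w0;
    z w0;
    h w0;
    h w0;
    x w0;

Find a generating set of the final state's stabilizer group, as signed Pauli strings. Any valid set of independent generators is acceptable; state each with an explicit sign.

The stabilizer group can be generated by +Y, among other valid generating sets.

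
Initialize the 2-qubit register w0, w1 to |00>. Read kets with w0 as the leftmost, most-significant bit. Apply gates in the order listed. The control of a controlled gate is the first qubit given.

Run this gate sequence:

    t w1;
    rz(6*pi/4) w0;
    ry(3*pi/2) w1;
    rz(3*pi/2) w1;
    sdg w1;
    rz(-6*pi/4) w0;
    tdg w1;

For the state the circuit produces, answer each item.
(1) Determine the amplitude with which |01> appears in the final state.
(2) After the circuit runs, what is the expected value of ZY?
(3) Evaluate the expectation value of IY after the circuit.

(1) |01> carries amplitude sqrt(2)/2 in the final state.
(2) The expectation value of ZY is -sqrt(2)/2.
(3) The expectation value of IY is -sqrt(2)/2.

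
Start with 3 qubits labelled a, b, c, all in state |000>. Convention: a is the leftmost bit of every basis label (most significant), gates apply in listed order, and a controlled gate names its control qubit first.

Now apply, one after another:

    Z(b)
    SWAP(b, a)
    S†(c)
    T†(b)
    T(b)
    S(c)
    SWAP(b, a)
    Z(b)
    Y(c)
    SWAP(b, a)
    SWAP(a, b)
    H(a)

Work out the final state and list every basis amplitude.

After the circuit, the state carries amplitude sqrt(2)*I/2 on |001>, sqrt(2)*I/2 on |101>, and 0 on every other basis state.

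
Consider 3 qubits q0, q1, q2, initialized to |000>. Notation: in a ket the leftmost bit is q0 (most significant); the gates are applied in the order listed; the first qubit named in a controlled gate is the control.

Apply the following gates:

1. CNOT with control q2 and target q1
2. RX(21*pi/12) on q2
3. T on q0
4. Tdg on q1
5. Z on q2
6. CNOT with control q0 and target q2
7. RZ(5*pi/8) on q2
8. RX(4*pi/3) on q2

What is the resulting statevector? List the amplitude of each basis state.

The resulting statevector has amplitude sqrt(sqrt(2)/4 + 1/2)*exp(-5*I*pi/16)/2 + sqrt(3)*sqrt(1/2 - sqrt(2)/4)*exp(5*I*pi/16)/2 on |000>, -I*sqrt(1/2 - sqrt(2)/4)*exp(5*I*pi/16)/2 + sqrt(3)*I*sqrt(sqrt(2)/4 + 1/2)*exp(-5*I*pi/16)/2 on |001>, and 0 on every other basis state.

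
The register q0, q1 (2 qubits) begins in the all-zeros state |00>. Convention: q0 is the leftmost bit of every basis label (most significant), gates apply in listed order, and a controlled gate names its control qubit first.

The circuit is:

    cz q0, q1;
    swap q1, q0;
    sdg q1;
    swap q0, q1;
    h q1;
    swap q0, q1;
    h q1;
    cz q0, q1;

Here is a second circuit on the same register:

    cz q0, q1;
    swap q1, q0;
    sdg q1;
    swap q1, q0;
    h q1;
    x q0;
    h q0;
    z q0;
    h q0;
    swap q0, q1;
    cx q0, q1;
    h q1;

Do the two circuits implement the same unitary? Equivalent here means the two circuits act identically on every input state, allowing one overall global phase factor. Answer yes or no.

Yes — the two circuits implement the same unitary up to a global phase.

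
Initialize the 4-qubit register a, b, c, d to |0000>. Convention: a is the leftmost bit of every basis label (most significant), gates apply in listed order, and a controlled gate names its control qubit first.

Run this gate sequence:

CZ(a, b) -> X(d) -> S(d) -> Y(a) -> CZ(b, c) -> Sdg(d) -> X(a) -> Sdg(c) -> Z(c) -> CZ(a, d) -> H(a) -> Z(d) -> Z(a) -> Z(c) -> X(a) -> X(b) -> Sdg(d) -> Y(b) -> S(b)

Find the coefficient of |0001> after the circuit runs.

|0001> carries amplitude -sqrt(2)*I/2 in the final state.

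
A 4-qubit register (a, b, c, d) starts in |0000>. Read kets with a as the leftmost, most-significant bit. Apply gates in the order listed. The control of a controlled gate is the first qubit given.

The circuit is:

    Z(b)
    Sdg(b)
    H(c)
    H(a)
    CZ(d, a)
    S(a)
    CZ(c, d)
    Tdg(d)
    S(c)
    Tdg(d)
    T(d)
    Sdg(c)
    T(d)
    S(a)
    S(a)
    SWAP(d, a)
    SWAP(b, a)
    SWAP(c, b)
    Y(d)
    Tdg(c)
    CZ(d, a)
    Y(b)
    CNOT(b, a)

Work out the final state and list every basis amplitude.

The final amplitudes are I/2 on |0000>, 1/2 on |0001>, -I/2 on |1100>, -1/2 on |1101>, and 0 on every other basis state.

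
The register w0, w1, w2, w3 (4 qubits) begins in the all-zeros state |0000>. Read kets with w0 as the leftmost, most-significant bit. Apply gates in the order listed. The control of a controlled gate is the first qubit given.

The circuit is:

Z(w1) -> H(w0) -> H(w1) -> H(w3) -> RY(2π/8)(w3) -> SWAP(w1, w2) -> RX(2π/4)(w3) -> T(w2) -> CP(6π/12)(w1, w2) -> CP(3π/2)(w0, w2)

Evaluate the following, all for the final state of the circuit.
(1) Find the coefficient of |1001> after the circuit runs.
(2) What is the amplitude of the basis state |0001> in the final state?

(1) |1001> carries amplitude sqrt(2 - sqrt(2))/8 + sqrt(sqrt(2) + 2)/8 - I*sqrt(sqrt(2) + 2)/8 + I*sqrt(2 - sqrt(2))/8 in the final state.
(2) The final state's coefficient on |0001> equals sqrt(2 - sqrt(2))/8 + sqrt(sqrt(2) + 2)/8 - I*sqrt(sqrt(2) + 2)/8 + I*sqrt(2 - sqrt(2))/8.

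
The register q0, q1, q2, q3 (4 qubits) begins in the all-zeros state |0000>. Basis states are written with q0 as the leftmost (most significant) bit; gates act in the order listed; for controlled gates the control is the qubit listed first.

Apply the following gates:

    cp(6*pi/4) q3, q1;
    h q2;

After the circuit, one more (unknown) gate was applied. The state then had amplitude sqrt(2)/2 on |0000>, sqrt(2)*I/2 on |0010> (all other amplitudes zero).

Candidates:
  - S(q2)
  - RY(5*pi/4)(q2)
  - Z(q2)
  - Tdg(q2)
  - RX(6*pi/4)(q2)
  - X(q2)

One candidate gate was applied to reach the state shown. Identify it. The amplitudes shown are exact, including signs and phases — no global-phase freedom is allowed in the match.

The applied gate was S(q2).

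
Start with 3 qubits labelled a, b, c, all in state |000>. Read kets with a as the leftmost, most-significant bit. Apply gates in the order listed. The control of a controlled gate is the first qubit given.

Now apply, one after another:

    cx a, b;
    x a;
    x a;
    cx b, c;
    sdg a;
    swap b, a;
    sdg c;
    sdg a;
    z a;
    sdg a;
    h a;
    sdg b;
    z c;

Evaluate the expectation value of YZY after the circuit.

The observable YZY averages to 0.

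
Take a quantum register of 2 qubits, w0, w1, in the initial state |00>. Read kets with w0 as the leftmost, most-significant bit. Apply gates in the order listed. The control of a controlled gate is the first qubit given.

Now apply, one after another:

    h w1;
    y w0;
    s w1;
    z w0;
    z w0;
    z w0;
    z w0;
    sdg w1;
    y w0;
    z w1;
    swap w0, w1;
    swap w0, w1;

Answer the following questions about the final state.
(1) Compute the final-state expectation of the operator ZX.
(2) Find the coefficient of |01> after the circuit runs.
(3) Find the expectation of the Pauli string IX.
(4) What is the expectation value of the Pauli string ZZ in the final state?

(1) In the final state, ZX has expectation -1.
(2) The final state's coefficient on |01> equals -sqrt(2)/2.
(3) The expectation value of IX is -1.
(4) In the final state, ZZ has expectation 0.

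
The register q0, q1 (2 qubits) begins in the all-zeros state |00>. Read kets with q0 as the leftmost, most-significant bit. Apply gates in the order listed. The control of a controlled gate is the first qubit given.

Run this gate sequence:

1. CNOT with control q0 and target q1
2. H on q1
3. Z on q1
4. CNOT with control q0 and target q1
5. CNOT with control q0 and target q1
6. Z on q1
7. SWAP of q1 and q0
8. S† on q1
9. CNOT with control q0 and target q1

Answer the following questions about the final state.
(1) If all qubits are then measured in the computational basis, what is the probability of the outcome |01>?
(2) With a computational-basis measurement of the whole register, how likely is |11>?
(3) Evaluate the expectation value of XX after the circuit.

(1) A full measurement returns |01> with probability 0.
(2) The probability of measuring |11> is 1/2.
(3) The expectation value of XX is 1.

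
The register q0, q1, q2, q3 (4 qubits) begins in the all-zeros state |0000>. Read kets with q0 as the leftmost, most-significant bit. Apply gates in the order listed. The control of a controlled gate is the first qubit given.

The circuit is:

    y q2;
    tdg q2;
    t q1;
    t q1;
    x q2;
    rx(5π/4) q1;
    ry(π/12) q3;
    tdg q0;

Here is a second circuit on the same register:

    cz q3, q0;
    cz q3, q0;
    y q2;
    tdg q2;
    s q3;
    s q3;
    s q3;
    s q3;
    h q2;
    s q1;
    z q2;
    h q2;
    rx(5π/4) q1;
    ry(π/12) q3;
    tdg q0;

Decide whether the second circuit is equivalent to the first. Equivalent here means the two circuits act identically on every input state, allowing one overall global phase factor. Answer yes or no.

Yes — the two circuits implement the same unitary up to a global phase.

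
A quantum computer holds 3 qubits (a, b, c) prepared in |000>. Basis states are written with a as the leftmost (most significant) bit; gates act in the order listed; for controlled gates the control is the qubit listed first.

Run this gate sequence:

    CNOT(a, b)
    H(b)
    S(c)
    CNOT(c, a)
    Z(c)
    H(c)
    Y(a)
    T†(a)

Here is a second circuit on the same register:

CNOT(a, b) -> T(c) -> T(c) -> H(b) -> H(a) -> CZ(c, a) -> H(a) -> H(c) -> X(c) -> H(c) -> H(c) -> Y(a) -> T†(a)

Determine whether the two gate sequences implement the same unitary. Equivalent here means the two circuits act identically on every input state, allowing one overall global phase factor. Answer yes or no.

Yes: on every input state the two circuits agree up to one overall phase factor.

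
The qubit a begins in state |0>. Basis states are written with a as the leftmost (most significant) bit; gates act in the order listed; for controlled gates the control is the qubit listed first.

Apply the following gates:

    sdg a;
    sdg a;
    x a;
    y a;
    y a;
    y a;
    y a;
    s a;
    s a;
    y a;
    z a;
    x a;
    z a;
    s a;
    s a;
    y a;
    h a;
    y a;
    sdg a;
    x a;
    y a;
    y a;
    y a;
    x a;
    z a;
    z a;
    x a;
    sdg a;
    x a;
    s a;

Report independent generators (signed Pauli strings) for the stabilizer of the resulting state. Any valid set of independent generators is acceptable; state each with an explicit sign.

The stabilizer group can be generated by -Y, among other valid generating sets. Key observation: gates 24-27 undo each other exactly, leaving only the rest of the circuit to track.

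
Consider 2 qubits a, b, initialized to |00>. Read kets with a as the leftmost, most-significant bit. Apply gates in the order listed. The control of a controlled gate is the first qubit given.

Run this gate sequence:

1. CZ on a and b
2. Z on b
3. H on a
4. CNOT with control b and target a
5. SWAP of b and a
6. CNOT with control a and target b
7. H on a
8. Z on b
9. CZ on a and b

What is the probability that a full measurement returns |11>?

The probability of measuring |11> is 1/4.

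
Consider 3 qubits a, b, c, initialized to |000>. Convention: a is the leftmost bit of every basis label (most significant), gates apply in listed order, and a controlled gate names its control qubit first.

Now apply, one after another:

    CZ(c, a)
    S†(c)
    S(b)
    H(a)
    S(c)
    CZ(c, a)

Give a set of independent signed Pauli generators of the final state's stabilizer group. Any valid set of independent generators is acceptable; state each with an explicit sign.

The stabilizer group can be generated by +XII, +IZI, +IIZ, among other valid generating sets.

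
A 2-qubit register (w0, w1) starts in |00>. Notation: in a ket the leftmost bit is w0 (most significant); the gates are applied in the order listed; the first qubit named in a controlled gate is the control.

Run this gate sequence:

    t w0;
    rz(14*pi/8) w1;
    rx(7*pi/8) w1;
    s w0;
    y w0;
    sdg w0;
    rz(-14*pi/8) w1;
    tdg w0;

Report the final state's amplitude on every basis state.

The resulting statevector has amplitude 0 on |00>, 0 on |01>, -exp(3*I*pi/4)*sin(pi/16) on |10>, -I*cos(pi/16) on |11>.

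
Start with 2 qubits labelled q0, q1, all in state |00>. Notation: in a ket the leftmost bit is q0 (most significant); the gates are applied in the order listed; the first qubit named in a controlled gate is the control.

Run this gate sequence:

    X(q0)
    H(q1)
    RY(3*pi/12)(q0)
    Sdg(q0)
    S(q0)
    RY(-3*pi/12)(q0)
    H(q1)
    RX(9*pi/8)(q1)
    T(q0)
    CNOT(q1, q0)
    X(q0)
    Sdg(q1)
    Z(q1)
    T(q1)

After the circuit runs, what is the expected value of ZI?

The observable ZI averages to -sqrt(sqrt(2) + 2)/2. Key observation: gates 2-7 undo each other exactly, leaving only the rest of the circuit to track.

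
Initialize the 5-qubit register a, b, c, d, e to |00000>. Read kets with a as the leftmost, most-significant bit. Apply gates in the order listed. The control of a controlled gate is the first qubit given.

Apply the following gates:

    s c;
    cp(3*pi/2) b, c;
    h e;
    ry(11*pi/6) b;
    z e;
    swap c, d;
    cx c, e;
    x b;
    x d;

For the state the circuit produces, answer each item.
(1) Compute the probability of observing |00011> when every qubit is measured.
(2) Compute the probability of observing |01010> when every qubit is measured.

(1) Outcome |00011> occurs with probability 1/4 - sqrt(3)/8.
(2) Outcome |01010> occurs with probability sqrt(3)/8 + 1/4.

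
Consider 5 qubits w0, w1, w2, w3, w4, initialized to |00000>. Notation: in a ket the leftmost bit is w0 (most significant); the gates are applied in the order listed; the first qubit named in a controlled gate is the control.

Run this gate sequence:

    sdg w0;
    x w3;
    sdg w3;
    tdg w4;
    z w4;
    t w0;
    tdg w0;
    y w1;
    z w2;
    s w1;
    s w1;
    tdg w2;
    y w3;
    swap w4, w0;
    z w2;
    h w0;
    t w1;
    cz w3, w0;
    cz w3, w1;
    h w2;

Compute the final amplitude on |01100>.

|01100> carries amplitude exp(3*I*pi/4)/2 in the final state.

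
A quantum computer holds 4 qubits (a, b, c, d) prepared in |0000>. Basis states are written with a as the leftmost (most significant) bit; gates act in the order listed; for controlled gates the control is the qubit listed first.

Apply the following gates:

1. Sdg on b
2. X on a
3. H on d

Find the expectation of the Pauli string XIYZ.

The observable XIYZ averages to 0.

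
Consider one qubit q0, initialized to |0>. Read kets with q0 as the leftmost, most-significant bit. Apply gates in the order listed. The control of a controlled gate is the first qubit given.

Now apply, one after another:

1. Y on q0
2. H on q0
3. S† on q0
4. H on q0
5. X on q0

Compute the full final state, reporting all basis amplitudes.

The resulting statevector has amplitude 1/2 + I/2 on |0>, -1/2 + I/2 on |1>.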